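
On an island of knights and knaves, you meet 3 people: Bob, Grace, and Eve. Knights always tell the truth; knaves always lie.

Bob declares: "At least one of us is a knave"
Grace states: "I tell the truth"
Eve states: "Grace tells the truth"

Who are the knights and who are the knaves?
Bob is a knight.
Grace is a knave.
Eve is a knave.

Verification:
- Bob (knight) says "At least one of us is a knave" - this is TRUE because Grace and Eve are knaves.
- Grace (knave) says "I tell the truth" - this is FALSE (a lie) because Grace is a knave.
- Eve (knave) says "Grace tells the truth" - this is FALSE (a lie) because Grace is a knave.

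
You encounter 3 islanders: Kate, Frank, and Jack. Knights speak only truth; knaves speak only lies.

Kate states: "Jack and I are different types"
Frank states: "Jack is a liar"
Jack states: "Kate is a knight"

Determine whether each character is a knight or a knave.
Kate is a knave.
Frank is a knight.
Jack is a knave.

Verification:
- Kate (knave) says "Jack and I are different types" - this is FALSE (a lie) because Kate is a knave and Jack is a knave.
- Frank (knight) says "Jack is a liar" - this is TRUE because Jack is a knave.
- Jack (knave) says "Kate is a knight" - this is FALSE (a lie) because Kate is a knave.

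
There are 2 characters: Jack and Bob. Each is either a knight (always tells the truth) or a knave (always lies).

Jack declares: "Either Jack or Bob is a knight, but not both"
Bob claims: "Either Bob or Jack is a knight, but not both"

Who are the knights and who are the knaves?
Jack is a knave.
Bob is a knave.

Verification:
- Jack (knave) says "Either Jack or Bob is a knight, but not both" - this is FALSE (a lie) because Jack is a knave and Bob is a knave.
- Bob (knave) says "Either Bob or Jack is a knight, but not both" - this is FALSE (a lie) because Bob is a knave and Jack is a knave.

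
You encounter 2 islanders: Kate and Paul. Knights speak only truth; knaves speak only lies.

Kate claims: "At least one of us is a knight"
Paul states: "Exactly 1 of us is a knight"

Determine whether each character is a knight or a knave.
Kate is a knave.
Paul is a knave.

Verification:
- Kate (knave) says "At least one of us is a knight" - this is FALSE (a lie) because no one is a knight.
- Paul (knave) says "Exactly 1 of us is a knight" - this is FALSE (a lie) because there are 0 knights.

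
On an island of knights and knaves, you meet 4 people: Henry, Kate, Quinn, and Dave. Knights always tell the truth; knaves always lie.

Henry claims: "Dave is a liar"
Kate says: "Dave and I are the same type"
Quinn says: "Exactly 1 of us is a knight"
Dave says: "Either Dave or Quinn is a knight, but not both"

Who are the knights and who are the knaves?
Henry is a knave.
Kate is a knight.
Quinn is a knave.
Dave is a knight.

Verification:
- Henry (knave) says "Dave is a liar" - this is FALSE (a lie) because Dave is a knight.
- Kate (knight) says "Dave and I are the same type" - this is TRUE because Kate is a knight and Dave is a knight.
- Quinn (knave) says "Exactly 1 of us is a knight" - this is FALSE (a lie) because there are 2 knights.
- Dave (knight) says "Either Dave or Quinn is a knight, but not both" - this is TRUE because Dave is a knight and Quinn is a knave.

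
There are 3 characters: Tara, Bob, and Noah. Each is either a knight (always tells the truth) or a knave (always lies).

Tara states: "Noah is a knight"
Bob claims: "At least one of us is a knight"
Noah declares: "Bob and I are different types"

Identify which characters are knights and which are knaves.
Tara is a knave.
Bob is a knave.
Noah is a knave.

Verification:
- Tara (knave) says "Noah is a knight" - this is FALSE (a lie) because Noah is a knave.
- Bob (knave) says "At least one of us is a knight" - this is FALSE (a lie) because no one is a knight.
- Noah (knave) says "Bob and I are different types" - this is FALSE (a lie) because Noah is a knave and Bob is a knave.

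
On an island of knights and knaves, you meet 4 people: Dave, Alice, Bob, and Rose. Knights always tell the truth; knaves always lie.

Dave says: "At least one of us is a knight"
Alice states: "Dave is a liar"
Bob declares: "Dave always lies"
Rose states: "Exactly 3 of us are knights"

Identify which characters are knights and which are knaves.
Dave is a knight.
Alice is a knave.
Bob is a knave.
Rose is a knave.

Verification:
- Dave (knight) says "At least one of us is a knight" - this is TRUE because Dave is a knight.
- Alice (knave) says "Dave is a liar" - this is FALSE (a lie) because Dave is a knight.
- Bob (knave) says "Dave always lies" - this is FALSE (a lie) because Dave is a knight.
- Rose (knave) says "Exactly 3 of us are knights" - this is FALSE (a lie) because there are 1 knights.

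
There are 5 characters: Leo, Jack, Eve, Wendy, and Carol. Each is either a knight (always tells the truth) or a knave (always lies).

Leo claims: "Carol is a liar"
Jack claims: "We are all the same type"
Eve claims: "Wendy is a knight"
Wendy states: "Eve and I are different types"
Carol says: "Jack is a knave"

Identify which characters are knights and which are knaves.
Leo is a knave.
Jack is a knave.
Eve is a knave.
Wendy is a knave.
Carol is a knight.

Verification:
- Leo (knave) says "Carol is a liar" - this is FALSE (a lie) because Carol is a knight.
- Jack (knave) says "We are all the same type" - this is FALSE (a lie) because Carol is a knight and Leo, Jack, Eve, and Wendy are knaves.
- Eve (knave) says "Wendy is a knight" - this is FALSE (a lie) because Wendy is a knave.
- Wendy (knave) says "Eve and I are different types" - this is FALSE (a lie) because Wendy is a knave and Eve is a knave.
- Carol (knight) says "Jack is a knave" - this is TRUE because Jack is a knave.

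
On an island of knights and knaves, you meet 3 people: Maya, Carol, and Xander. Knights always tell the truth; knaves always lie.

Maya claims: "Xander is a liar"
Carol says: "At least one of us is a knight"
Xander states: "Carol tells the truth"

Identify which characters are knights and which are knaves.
Maya is a knave.
Carol is a knight.
Xander is a knight.

Verification:
- Maya (knave) says "Xander is a liar" - this is FALSE (a lie) because Xander is a knight.
- Carol (knight) says "At least one of us is a knight" - this is TRUE because Carol and Xander are knights.
- Xander (knight) says "Carol tells the truth" - this is TRUE because Carol is a knight.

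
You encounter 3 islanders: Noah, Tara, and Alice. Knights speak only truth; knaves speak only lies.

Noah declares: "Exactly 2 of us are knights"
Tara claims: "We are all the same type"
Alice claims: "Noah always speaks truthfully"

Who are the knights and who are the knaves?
Noah is a knight.
Tara is a knave.
Alice is a knight.

Verification:
- Noah (knight) says "Exactly 2 of us are knights" - this is TRUE because there are 2 knights.
- Tara (knave) says "We are all the same type" - this is FALSE (a lie) because Noah and Alice are knights and Tara is a knave.
- Alice (knight) says "Noah always speaks truthfully" - this is TRUE because Noah is a knight.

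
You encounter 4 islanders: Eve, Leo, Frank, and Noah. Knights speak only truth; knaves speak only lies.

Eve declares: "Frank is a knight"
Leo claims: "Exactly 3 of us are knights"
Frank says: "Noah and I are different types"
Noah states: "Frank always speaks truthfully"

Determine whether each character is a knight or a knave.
Eve is a knave.
Leo is a knave.
Frank is a knave.
Noah is a knave.

Verification:
- Eve (knave) says "Frank is a knight" - this is FALSE (a lie) because Frank is a knave.
- Leo (knave) says "Exactly 3 of us are knights" - this is FALSE (a lie) because there are 0 knights.
- Frank (knave) says "Noah and I are different types" - this is FALSE (a lie) because Frank is a knave and Noah is a knave.
- Noah (knave) says "Frank always speaks truthfully" - this is FALSE (a lie) because Frank is a knave.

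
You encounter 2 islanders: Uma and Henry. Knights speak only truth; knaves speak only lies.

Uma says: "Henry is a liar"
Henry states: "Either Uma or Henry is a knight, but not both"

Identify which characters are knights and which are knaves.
Uma is a knave.
Henry is a knight.

Verification:
- Uma (knave) says "Henry is a liar" - this is FALSE (a lie) because Henry is a knight.
- Henry (knight) says "Either Uma or Henry is a knight, but not both" - this is TRUE because Uma is a knave and Henry is a knight.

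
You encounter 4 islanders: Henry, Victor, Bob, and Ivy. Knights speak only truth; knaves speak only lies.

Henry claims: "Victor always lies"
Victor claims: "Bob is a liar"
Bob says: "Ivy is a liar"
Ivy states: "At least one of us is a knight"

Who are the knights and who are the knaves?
Henry is a knave.
Victor is a knight.
Bob is a knave.
Ivy is a knight.

Verification:
- Henry (knave) says "Victor always lies" - this is FALSE (a lie) because Victor is a knight.
- Victor (knight) says "Bob is a liar" - this is TRUE because Bob is a knave.
- Bob (knave) says "Ivy is a liar" - this is FALSE (a lie) because Ivy is a knight.
- Ivy (knight) says "At least one of us is a knight" - this is TRUE because Victor and Ivy are knights.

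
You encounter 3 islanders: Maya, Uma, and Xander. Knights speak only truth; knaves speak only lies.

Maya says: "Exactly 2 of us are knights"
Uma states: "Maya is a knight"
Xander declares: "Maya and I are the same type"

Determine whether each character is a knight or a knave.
Maya is a knight.
Uma is a knight.
Xander is a knave.

Verification:
- Maya (knight) says "Exactly 2 of us are knights" - this is TRUE because there are 2 knights.
- Uma (knight) says "Maya is a knight" - this is TRUE because Maya is a knight.
- Xander (knave) says "Maya and I are the same type" - this is FALSE (a lie) because Xander is a knave and Maya is a knight.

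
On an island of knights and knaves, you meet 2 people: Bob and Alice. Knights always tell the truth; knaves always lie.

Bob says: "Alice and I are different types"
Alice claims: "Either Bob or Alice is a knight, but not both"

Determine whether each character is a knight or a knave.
Bob is a knave.
Alice is a knave.

Verification:
- Bob (knave) says "Alice and I are different types" - this is FALSE (a lie) because Bob is a knave and Alice is a knave.
- Alice (knave) says "Either Bob or Alice is a knight, but not both" - this is FALSE (a lie) because Bob is a knave and Alice is a knave.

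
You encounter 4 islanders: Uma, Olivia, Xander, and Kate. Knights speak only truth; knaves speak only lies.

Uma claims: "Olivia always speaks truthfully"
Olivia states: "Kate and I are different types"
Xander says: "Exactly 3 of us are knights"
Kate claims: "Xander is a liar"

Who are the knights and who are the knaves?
Uma is a knight.
Olivia is a knight.
Xander is a knight.
Kate is a knave.

Verification:
- Uma (knight) says "Olivia always speaks truthfully" - this is TRUE because Olivia is a knight.
- Olivia (knight) says "Kate and I are different types" - this is TRUE because Olivia is a knight and Kate is a knave.
- Xander (knight) says "Exactly 3 of us are knights" - this is TRUE because there are 3 knights.
- Kate (knave) says "Xander is a liar" - this is FALSE (a lie) because Xander is a knight.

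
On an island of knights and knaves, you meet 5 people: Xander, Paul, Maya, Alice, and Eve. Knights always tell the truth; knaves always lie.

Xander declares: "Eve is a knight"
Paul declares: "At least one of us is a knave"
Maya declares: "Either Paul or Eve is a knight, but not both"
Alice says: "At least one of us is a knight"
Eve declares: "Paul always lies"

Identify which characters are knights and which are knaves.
Xander is a knave.
Paul is a knight.
Maya is a knight.
Alice is a knight.
Eve is a knave.

Verification:
- Xander (knave) says "Eve is a knight" - this is FALSE (a lie) because Eve is a knave.
- Paul (knight) says "At least one of us is a knave" - this is TRUE because Xander and Eve are knaves.
- Maya (knight) says "Either Paul or Eve is a knight, but not both" - this is TRUE because Paul is a knight and Eve is a knave.
- Alice (knight) says "At least one of us is a knight" - this is TRUE because Paul, Maya, and Alice are knights.
- Eve (knave) says "Paul always lies" - this is FALSE (a lie) because Paul is a knight.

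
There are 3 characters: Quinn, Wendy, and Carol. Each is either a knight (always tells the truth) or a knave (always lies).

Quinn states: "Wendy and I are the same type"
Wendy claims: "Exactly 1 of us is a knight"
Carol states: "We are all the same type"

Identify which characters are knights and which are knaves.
Quinn is a knave.
Wendy is a knight.
Carol is a knave.

Verification:
- Quinn (knave) says "Wendy and I are the same type" - this is FALSE (a lie) because Quinn is a knave and Wendy is a knight.
- Wendy (knight) says "Exactly 1 of us is a knight" - this is TRUE because there are 1 knights.
- Carol (knave) says "We are all the same type" - this is FALSE (a lie) because Wendy is a knight and Quinn and Carol are knaves.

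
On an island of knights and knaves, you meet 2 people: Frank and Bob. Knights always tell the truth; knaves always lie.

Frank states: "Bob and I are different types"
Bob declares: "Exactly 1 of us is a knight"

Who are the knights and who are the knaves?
Frank is a knave.
Bob is a knave.

Verification:
- Frank (knave) says "Bob and I are different types" - this is FALSE (a lie) because Frank is a knave and Bob is a knave.
- Bob (knave) says "Exactly 1 of us is a knight" - this is FALSE (a lie) because there are 0 knights.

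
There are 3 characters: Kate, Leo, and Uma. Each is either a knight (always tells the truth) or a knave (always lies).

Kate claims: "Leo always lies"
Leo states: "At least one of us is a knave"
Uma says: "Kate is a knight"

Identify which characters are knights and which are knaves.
Kate is a knave.
Leo is a knight.
Uma is a knave.

Verification:
- Kate (knave) says "Leo always lies" - this is FALSE (a lie) because Leo is a knight.
- Leo (knight) says "At least one of us is a knave" - this is TRUE because Kate and Uma are knaves.
- Uma (knave) says "Kate is a knight" - this is FALSE (a lie) because Kate is a knave.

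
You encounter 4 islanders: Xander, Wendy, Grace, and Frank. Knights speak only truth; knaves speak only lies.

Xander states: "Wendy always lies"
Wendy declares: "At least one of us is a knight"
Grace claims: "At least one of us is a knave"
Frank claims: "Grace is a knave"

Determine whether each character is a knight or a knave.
Xander is a knave.
Wendy is a knight.
Grace is a knight.
Frank is a knave.

Verification:
- Xander (knave) says "Wendy always lies" - this is FALSE (a lie) because Wendy is a knight.
- Wendy (knight) says "At least one of us is a knight" - this is TRUE because Wendy and Grace are knights.
- Grace (knight) says "At least one of us is a knave" - this is TRUE because Xander and Frank are knaves.
- Frank (knave) says "Grace is a knave" - this is FALSE (a lie) because Grace is a knight.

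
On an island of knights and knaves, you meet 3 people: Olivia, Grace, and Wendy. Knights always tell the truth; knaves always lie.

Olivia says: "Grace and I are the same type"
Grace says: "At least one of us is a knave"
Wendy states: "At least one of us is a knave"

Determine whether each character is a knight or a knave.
Olivia is a knave.
Grace is a knight.
Wendy is a knight.

Verification:
- Olivia (knave) says "Grace and I are the same type" - this is FALSE (a lie) because Olivia is a knave and Grace is a knight.
- Grace (knight) says "At least one of us is a knave" - this is TRUE because Olivia is a knave.
- Wendy (knight) says "At least one of us is a knave" - this is TRUE because Olivia is a knave.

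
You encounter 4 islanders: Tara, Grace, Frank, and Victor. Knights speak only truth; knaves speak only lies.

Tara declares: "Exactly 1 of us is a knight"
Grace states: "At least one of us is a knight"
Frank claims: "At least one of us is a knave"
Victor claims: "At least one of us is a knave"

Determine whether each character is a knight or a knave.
Tara is a knave.
Grace is a knight.
Frank is a knight.
Victor is a knight.

Verification:
- Tara (knave) says "Exactly 1 of us is a knight" - this is FALSE (a lie) because there are 3 knights.
- Grace (knight) says "At least one of us is a knight" - this is TRUE because Grace, Frank, and Victor are knights.
- Frank (knight) says "At least one of us is a knave" - this is TRUE because Tara is a knave.
- Victor (knight) says "At least one of us is a knave" - this is TRUE because Tara is a knave.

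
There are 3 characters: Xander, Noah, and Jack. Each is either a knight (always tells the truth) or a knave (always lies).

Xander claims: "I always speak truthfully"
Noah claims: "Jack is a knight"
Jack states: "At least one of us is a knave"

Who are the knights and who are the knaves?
Xander is a knave.
Noah is a knight.
Jack is a knight.

Verification:
- Xander (knave) says "I always speak truthfully" - this is FALSE (a lie) because Xander is a knave.
- Noah (knight) says "Jack is a knight" - this is TRUE because Jack is a knight.
- Jack (knight) says "At least one of us is a knave" - this is TRUE because Xander is a knave.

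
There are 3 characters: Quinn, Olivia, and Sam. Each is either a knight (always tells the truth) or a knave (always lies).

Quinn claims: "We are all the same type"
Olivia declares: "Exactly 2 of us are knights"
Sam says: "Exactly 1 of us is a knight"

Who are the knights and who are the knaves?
Quinn is a knave.
Olivia is a knave.
Sam is a knight.

Verification:
- Quinn (knave) says "We are all the same type" - this is FALSE (a lie) because Sam is a knight and Quinn and Olivia are knaves.
- Olivia (knave) says "Exactly 2 of us are knights" - this is FALSE (a lie) because there are 1 knights.
- Sam (knight) says "Exactly 1 of us is a knight" - this is TRUE because there are 1 knights.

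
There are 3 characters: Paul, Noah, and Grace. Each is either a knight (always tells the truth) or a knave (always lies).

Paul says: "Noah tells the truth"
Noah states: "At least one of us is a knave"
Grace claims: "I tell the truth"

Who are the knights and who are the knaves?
Paul is a knight.
Noah is a knight.
Grace is a knave.

Verification:
- Paul (knight) says "Noah tells the truth" - this is TRUE because Noah is a knight.
- Noah (knight) says "At least one of us is a knave" - this is TRUE because Grace is a knave.
- Grace (knave) says "I tell the truth" - this is FALSE (a lie) because Grace is a knave.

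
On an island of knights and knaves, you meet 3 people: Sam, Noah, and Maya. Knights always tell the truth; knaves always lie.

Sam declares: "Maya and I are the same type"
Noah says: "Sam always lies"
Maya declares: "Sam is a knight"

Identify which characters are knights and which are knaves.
Sam is a knight.
Noah is a knave.
Maya is a knight.

Verification:
- Sam (knight) says "Maya and I are the same type" - this is TRUE because Sam is a knight and Maya is a knight.
- Noah (knave) says "Sam always lies" - this is FALSE (a lie) because Sam is a knight.
- Maya (knight) says "Sam is a knight" - this is TRUE because Sam is a knight.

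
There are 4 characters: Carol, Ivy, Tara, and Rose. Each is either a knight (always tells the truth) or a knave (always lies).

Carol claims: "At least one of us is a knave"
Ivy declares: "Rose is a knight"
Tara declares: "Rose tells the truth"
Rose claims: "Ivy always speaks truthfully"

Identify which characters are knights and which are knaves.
Carol is a knight.
Ivy is a knave.
Tara is a knave.
Rose is a knave.

Verification:
- Carol (knight) says "At least one of us is a knave" - this is TRUE because Ivy, Tara, and Rose are knaves.
- Ivy (knave) says "Rose is a knight" - this is FALSE (a lie) because Rose is a knave.
- Tara (knave) says "Rose tells the truth" - this is FALSE (a lie) because Rose is a knave.
- Rose (knave) says "Ivy always speaks truthfully" - this is FALSE (a lie) because Ivy is a knave.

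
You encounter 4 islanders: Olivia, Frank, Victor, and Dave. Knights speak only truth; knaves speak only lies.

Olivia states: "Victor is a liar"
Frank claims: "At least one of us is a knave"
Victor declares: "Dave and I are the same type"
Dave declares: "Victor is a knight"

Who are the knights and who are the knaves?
Olivia is a knave.
Frank is a knight.
Victor is a knight.
Dave is a knight.

Verification:
- Olivia (knave) says "Victor is a liar" - this is FALSE (a lie) because Victor is a knight.
- Frank (knight) says "At least one of us is a knave" - this is TRUE because Olivia is a knave.
- Victor (knight) says "Dave and I are the same type" - this is TRUE because Victor is a knight and Dave is a knight.
- Dave (knight) says "Victor is a knight" - this is TRUE because Victor is a knight.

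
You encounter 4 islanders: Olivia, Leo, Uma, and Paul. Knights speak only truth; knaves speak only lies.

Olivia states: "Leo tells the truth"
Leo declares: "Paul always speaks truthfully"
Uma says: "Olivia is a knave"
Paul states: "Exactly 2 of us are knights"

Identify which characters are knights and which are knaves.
Olivia is a knave.
Leo is a knave.
Uma is a knight.
Paul is a knave.

Verification:
- Olivia (knave) says "Leo tells the truth" - this is FALSE (a lie) because Leo is a knave.
- Leo (knave) says "Paul always speaks truthfully" - this is FALSE (a lie) because Paul is a knave.
- Uma (knight) says "Olivia is a knave" - this is TRUE because Olivia is a knave.
- Paul (knave) says "Exactly 2 of us are knights" - this is FALSE (a lie) because there are 1 knights.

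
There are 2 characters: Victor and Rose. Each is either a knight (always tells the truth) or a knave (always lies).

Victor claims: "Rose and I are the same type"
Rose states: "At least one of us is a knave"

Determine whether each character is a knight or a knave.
Victor is a knave.
Rose is a knight.

Verification:
- Victor (knave) says "Rose and I are the same type" - this is FALSE (a lie) because Victor is a knave and Rose is a knight.
- Rose (knight) says "At least one of us is a knave" - this is TRUE because Victor is a knave.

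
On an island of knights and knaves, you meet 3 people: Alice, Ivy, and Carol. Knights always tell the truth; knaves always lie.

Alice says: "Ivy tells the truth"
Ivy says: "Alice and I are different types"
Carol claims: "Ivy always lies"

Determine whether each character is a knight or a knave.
Alice is a knave.
Ivy is a knave.
Carol is a knight.

Verification:
- Alice (knave) says "Ivy tells the truth" - this is FALSE (a lie) because Ivy is a knave.
- Ivy (knave) says "Alice and I are different types" - this is FALSE (a lie) because Ivy is a knave and Alice is a knave.
- Carol (knight) says "Ivy always lies" - this is TRUE because Ivy is a knave.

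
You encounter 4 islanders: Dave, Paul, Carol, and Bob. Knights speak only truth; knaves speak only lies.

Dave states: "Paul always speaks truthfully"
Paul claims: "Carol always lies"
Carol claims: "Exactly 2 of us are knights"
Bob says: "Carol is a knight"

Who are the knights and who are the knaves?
Dave is a knave.
Paul is a knave.
Carol is a knight.
Bob is a knight.

Verification:
- Dave (knave) says "Paul always speaks truthfully" - this is FALSE (a lie) because Paul is a knave.
- Paul (knave) says "Carol always lies" - this is FALSE (a lie) because Carol is a knight.
- Carol (knight) says "Exactly 2 of us are knights" - this is TRUE because there are 2 knights.
- Bob (knight) says "Carol is a knight" - this is TRUE because Carol is a knight.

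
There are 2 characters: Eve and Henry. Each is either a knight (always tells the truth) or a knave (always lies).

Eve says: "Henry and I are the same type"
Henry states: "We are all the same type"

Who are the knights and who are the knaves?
Eve is a knight.
Henry is a knight.

Verification:
- Eve (knight) says "Henry and I are the same type" - this is TRUE because Eve is a knight and Henry is a knight.
- Henry (knight) says "We are all the same type" - this is TRUE because Eve and Henry are knights.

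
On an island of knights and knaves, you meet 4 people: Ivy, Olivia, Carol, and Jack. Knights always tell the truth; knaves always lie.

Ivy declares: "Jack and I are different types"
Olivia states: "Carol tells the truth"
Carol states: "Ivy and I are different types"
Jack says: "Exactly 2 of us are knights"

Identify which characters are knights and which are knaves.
Ivy is a knave.
Olivia is a knave.
Carol is a knave.
Jack is a knave.

Verification:
- Ivy (knave) says "Jack and I are different types" - this is FALSE (a lie) because Ivy is a knave and Jack is a knave.
- Olivia (knave) says "Carol tells the truth" - this is FALSE (a lie) because Carol is a knave.
- Carol (knave) says "Ivy and I are different types" - this is FALSE (a lie) because Carol is a knave and Ivy is a knave.
- Jack (knave) says "Exactly 2 of us are knights" - this is FALSE (a lie) because there are 0 knights.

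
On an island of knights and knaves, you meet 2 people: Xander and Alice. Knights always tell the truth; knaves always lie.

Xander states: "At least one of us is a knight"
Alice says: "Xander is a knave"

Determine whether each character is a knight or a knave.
Xander is a knight.
Alice is a knave.

Verification:
- Xander (knight) says "At least one of us is a knight" - this is TRUE because Xander is a knight.
- Alice (knave) says "Xander is a knave" - this is FALSE (a lie) because Xander is a knight.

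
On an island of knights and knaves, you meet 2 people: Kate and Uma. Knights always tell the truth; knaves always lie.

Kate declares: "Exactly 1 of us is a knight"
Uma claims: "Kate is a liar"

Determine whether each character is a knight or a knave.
Kate is a knight.
Uma is a knave.

Verification:
- Kate (knight) says "Exactly 1 of us is a knight" - this is TRUE because there are 1 knights.
- Uma (knave) says "Kate is a liar" - this is FALSE (a lie) because Kate is a knight.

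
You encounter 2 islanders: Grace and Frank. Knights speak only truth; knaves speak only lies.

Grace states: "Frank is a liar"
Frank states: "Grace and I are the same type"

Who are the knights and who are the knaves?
Grace is a knight.
Frank is a knave.

Verification:
- Grace (knight) says "Frank is a liar" - this is TRUE because Frank is a knave.
- Frank (knave) says "Grace and I are the same type" - this is FALSE (a lie) because Frank is a knave and Grace is a knight.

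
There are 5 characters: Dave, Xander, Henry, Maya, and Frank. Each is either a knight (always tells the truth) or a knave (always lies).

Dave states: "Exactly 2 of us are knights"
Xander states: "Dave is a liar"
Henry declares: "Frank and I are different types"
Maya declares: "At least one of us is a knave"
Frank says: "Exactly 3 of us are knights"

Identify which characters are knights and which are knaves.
Dave is a knight.
Xander is a knave.
Henry is a knave.
Maya is a knight.
Frank is a knave.

Verification:
- Dave (knight) says "Exactly 2 of us are knights" - this is TRUE because there are 2 knights.
- Xander (knave) says "Dave is a liar" - this is FALSE (a lie) because Dave is a knight.
- Henry (knave) says "Frank and I are different types" - this is FALSE (a lie) because Henry is a knave and Frank is a knave.
- Maya (knight) says "At least one of us is a knave" - this is TRUE because Xander, Henry, and Frank are knaves.
- Frank (knave) says "Exactly 3 of us are knights" - this is FALSE (a lie) because there are 2 knights.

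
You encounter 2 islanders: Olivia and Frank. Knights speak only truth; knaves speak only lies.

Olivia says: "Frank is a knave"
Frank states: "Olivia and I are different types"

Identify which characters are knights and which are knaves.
Olivia is a knave.
Frank is a knight.

Verification:
- Olivia (knave) says "Frank is a knave" - this is FALSE (a lie) because Frank is a knight.
- Frank (knight) says "Olivia and I are different types" - this is TRUE because Frank is a knight and Olivia is a knave.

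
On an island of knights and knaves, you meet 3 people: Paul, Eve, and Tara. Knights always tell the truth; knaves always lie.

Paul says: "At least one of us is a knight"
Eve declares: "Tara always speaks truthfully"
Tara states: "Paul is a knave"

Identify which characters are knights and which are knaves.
Paul is a knight.
Eve is a knave.
Tara is a knave.

Verification:
- Paul (knight) says "At least one of us is a knight" - this is TRUE because Paul is a knight.
- Eve (knave) says "Tara always speaks truthfully" - this is FALSE (a lie) because Tara is a knave.
- Tara (knave) says "Paul is a knave" - this is FALSE (a lie) because Paul is a knight.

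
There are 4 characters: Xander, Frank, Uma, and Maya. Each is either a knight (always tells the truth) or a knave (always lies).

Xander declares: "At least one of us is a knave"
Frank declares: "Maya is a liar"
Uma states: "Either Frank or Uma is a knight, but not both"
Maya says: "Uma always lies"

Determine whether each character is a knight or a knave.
Xander is a knight.
Frank is a knave.
Uma is a knave.
Maya is a knight.

Verification:
- Xander (knight) says "At least one of us is a knave" - this is TRUE because Frank and Uma are knaves.
- Frank (knave) says "Maya is a liar" - this is FALSE (a lie) because Maya is a knight.
- Uma (knave) says "Either Frank or Uma is a knight, but not both" - this is FALSE (a lie) because Frank is a knave and Uma is a knave.
- Maya (knight) says "Uma always lies" - this is TRUE because Uma is a knave.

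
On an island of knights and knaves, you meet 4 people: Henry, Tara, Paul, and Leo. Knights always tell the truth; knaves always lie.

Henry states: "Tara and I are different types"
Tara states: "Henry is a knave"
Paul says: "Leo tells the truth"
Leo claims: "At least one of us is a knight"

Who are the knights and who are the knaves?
Henry is a knight.
Tara is a knave.
Paul is a knight.
Leo is a knight.

Verification:
- Henry (knight) says "Tara and I are different types" - this is TRUE because Henry is a knight and Tara is a knave.
- Tara (knave) says "Henry is a knave" - this is FALSE (a lie) because Henry is a knight.
- Paul (knight) says "Leo tells the truth" - this is TRUE because Leo is a knight.
- Leo (knight) says "At least one of us is a knight" - this is TRUE because Henry, Paul, and Leo are knights.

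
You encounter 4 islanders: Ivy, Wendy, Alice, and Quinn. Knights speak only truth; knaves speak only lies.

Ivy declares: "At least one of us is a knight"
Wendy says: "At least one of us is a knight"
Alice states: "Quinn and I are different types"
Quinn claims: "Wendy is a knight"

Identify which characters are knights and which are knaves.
Ivy is a knave.
Wendy is a knave.
Alice is a knave.
Quinn is a knave.

Verification:
- Ivy (knave) says "At least one of us is a knight" - this is FALSE (a lie) because no one is a knight.
- Wendy (knave) says "At least one of us is a knight" - this is FALSE (a lie) because no one is a knight.
- Alice (knave) says "Quinn and I are different types" - this is FALSE (a lie) because Alice is a knave and Quinn is a knave.
- Quinn (knave) says "Wendy is a knight" - this is FALSE (a lie) because Wendy is a knave.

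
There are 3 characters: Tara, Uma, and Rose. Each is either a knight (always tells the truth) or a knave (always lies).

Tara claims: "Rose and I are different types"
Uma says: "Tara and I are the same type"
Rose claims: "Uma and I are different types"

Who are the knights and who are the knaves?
Tara is a knight.
Uma is a knave.
Rose is a knave.

Verification:
- Tara (knight) says "Rose and I are different types" - this is TRUE because Tara is a knight and Rose is a knave.
- Uma (knave) says "Tara and I are the same type" - this is FALSE (a lie) because Uma is a knave and Tara is a knight.
- Rose (knave) says "Uma and I are different types" - this is FALSE (a lie) because Rose is a knave and Uma is a knave.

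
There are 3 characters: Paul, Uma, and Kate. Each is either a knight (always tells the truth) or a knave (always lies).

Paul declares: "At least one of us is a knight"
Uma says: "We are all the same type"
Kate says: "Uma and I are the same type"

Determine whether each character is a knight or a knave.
Paul is a knight.
Uma is a knight.
Kate is a knight.

Verification:
- Paul (knight) says "At least one of us is a knight" - this is TRUE because Paul, Uma, and Kate are knights.
- Uma (knight) says "We are all the same type" - this is TRUE because Paul, Uma, and Kate are knights.
- Kate (knight) says "Uma and I are the same type" - this is TRUE because Kate is a knight and Uma is a knight.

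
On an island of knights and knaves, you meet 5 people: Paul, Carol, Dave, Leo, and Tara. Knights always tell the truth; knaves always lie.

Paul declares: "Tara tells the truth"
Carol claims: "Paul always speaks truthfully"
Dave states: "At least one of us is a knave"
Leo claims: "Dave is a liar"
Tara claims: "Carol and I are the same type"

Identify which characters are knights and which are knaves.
Paul is a knight.
Carol is a knight.
Dave is a knight.
Leo is a knave.
Tara is a knight.

Verification:
- Paul (knight) says "Tara tells the truth" - this is TRUE because Tara is a knight.
- Carol (knight) says "Paul always speaks truthfully" - this is TRUE because Paul is a knight.
- Dave (knight) says "At least one of us is a knave" - this is TRUE because Leo is a knave.
- Leo (knave) says "Dave is a liar" - this is FALSE (a lie) because Dave is a knight.
- Tara (knight) says "Carol and I are the same type" - this is TRUE because Tara is a knight and Carol is a knight.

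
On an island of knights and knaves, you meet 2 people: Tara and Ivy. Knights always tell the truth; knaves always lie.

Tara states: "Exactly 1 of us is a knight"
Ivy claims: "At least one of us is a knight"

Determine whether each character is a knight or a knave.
Tara is a knave.
Ivy is a knave.

Verification:
- Tara (knave) says "Exactly 1 of us is a knight" - this is FALSE (a lie) because there are 0 knights.
- Ivy (knave) says "At least one of us is a knight" - this is FALSE (a lie) because no one is a knight.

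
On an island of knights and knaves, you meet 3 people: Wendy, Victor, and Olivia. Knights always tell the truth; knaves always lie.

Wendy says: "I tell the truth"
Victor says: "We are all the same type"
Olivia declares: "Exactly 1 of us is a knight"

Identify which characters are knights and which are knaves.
Wendy is a knave.
Victor is a knave.
Olivia is a knight.

Verification:
- Wendy (knave) says "I tell the truth" - this is FALSE (a lie) because Wendy is a knave.
- Victor (knave) says "We are all the same type" - this is FALSE (a lie) because Olivia is a knight and Wendy and Victor are knaves.
- Olivia (knight) says "Exactly 1 of us is a knight" - this is TRUE because there are 1 knights.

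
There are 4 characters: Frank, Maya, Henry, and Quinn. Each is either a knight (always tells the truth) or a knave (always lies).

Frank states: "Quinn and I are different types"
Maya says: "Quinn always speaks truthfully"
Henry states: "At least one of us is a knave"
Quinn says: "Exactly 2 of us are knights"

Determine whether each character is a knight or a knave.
Frank is a knave.
Maya is a knave.
Henry is a knight.
Quinn is a knave.

Verification:
- Frank (knave) says "Quinn and I are different types" - this is FALSE (a lie) because Frank is a knave and Quinn is a knave.
- Maya (knave) says "Quinn always speaks truthfully" - this is FALSE (a lie) because Quinn is a knave.
- Henry (knight) says "At least one of us is a knave" - this is TRUE because Frank, Maya, and Quinn are knaves.
- Quinn (knave) says "Exactly 2 of us are knights" - this is FALSE (a lie) because there are 1 knights.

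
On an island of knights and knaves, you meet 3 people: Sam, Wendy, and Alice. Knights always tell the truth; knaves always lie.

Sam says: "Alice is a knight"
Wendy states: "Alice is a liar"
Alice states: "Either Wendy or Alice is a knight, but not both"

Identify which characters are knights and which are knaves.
Sam is a knight.
Wendy is a knave.
Alice is a knight.

Verification:
- Sam (knight) says "Alice is a knight" - this is TRUE because Alice is a knight.
- Wendy (knave) says "Alice is a liar" - this is FALSE (a lie) because Alice is a knight.
- Alice (knight) says "Either Wendy or Alice is a knight, but not both" - this is TRUE because Wendy is a knave and Alice is a knight.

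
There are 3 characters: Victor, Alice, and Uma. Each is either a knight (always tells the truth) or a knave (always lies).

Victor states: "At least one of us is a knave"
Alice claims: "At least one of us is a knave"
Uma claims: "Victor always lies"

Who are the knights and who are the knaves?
Victor is a knight.
Alice is a knight.
Uma is a knave.

Verification:
- Victor (knight) says "At least one of us is a knave" - this is TRUE because Uma is a knave.
- Alice (knight) says "At least one of us is a knave" - this is TRUE because Uma is a knave.
- Uma (knave) says "Victor always lies" - this is FALSE (a lie) because Victor is a knight.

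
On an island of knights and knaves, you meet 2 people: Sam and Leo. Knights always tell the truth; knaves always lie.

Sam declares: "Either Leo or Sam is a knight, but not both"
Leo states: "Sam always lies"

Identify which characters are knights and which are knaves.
Sam is a knight.
Leo is a knave.

Verification:
- Sam (knight) says "Either Leo or Sam is a knight, but not both" - this is TRUE because Leo is a knave and Sam is a knight.
- Leo (knave) says "Sam always lies" - this is FALSE (a lie) because Sam is a knight.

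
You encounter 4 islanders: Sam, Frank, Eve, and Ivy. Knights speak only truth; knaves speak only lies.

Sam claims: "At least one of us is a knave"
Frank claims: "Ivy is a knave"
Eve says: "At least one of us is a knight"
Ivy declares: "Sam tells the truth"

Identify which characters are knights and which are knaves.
Sam is a knight.
Frank is a knave.
Eve is a knight.
Ivy is a knight.

Verification:
- Sam (knight) says "At least one of us is a knave" - this is TRUE because Frank is a knave.
- Frank (knave) says "Ivy is a knave" - this is FALSE (a lie) because Ivy is a knight.
- Eve (knight) says "At least one of us is a knight" - this is TRUE because Sam, Eve, and Ivy are knights.
- Ivy (knight) says "Sam tells the truth" - this is TRUE because Sam is a knight.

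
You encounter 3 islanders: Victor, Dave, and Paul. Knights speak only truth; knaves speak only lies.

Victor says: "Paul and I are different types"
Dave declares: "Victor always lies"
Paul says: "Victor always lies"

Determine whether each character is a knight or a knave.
Victor is a knight.
Dave is a knave.
Paul is a knave.

Verification:
- Victor (knight) says "Paul and I are different types" - this is TRUE because Victor is a knight and Paul is a knave.
- Dave (knave) says "Victor always lies" - this is FALSE (a lie) because Victor is a knight.
- Paul (knave) says "Victor always lies" - this is FALSE (a lie) because Victor is a knight.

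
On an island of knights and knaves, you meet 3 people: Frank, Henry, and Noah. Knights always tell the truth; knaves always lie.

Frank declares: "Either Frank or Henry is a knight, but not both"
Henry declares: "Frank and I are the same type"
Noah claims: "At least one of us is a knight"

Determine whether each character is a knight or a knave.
Frank is a knight.
Henry is a knave.
Noah is a knight.

Verification:
- Frank (knight) says "Either Frank or Henry is a knight, but not both" - this is TRUE because Frank is a knight and Henry is a knave.
- Henry (knave) says "Frank and I are the same type" - this is FALSE (a lie) because Henry is a knave and Frank is a knight.
- Noah (knight) says "At least one of us is a knight" - this is TRUE because Frank and Noah are knights.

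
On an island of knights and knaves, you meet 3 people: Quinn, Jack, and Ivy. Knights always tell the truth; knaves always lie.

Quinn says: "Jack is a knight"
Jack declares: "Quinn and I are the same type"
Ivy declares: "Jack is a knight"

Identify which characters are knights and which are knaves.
Quinn is a knight.
Jack is a knight.
Ivy is a knight.

Verification:
- Quinn (knight) says "Jack is a knight" - this is TRUE because Jack is a knight.
- Jack (knight) says "Quinn and I are the same type" - this is TRUE because Jack is a knight and Quinn is a knight.
- Ivy (knight) says "Jack is a knight" - this is TRUE because Jack is a knight.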